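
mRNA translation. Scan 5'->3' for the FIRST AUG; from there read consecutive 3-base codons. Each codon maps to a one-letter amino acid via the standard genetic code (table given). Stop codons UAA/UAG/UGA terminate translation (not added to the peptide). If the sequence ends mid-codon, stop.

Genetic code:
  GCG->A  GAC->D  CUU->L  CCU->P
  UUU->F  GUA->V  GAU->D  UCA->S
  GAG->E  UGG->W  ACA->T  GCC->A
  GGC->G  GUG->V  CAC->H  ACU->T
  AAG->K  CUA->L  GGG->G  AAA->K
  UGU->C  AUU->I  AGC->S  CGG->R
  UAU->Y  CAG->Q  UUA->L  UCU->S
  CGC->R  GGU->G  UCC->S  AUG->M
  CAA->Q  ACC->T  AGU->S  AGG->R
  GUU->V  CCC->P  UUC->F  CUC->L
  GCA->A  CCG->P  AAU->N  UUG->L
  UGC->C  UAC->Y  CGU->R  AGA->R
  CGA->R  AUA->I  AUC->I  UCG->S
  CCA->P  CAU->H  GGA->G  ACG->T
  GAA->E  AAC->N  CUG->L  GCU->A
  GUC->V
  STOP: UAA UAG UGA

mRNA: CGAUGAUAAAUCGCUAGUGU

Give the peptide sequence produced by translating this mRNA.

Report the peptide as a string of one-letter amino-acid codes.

start AUG at pos 2
pos 2: AUG -> M; peptide=M
pos 5: AUA -> I; peptide=MI
pos 8: AAU -> N; peptide=MIN
pos 11: CGC -> R; peptide=MINR
pos 14: UAG -> STOP

Answer: MINR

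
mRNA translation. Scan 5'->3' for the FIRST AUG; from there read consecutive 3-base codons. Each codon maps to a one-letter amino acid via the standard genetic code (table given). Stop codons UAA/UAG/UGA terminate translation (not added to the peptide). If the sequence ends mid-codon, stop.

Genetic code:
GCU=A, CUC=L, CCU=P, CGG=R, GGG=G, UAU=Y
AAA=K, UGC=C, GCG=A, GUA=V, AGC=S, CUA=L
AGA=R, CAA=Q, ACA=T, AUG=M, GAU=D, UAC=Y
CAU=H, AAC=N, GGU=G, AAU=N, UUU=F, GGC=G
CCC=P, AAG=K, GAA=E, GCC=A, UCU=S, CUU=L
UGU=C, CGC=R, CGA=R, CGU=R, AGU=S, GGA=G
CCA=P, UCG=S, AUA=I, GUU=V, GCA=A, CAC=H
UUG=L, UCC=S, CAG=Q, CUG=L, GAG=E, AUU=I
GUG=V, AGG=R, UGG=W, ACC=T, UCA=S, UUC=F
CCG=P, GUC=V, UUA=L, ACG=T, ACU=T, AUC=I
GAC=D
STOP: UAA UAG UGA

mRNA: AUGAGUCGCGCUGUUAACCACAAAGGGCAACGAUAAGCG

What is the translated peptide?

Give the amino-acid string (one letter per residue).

start AUG at pos 0
pos 0: AUG -> M; peptide=M
pos 3: AGU -> S; peptide=MS
pos 6: CGC -> R; peptide=MSR
pos 9: GCU -> A; peptide=MSRA
pos 12: GUU -> V; peptide=MSRAV
pos 15: AAC -> N; peptide=MSRAVN
pos 18: CAC -> H; peptide=MSRAVNH
pos 21: AAA -> K; peptide=MSRAVNHK
pos 24: GGG -> G; peptide=MSRAVNHKG
pos 27: CAA -> Q; peptide=MSRAVNHKGQ
pos 30: CGA -> R; peptide=MSRAVNHKGQR
pos 33: UAA -> STOP

Answer: MSRAVNHKGQR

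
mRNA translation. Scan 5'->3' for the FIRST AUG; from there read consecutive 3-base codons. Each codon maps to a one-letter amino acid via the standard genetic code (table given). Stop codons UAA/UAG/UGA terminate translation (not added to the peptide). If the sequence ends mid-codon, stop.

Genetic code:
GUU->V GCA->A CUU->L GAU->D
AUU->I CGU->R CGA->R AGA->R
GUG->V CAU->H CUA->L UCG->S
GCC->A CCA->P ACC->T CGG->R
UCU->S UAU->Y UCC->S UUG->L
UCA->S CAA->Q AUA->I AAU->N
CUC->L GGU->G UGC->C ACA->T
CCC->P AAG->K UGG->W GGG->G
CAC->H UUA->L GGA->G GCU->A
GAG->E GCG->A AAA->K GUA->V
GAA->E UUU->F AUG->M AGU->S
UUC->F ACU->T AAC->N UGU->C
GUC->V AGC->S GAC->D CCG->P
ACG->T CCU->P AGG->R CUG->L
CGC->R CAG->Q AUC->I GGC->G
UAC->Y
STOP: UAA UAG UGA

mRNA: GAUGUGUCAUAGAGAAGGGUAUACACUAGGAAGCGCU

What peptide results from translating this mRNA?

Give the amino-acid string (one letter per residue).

Answer: MCHREGYTLGSA

Derivation:
start AUG at pos 1
pos 1: AUG -> M; peptide=M
pos 4: UGU -> C; peptide=MC
pos 7: CAU -> H; peptide=MCH
pos 10: AGA -> R; peptide=MCHR
pos 13: GAA -> E; peptide=MCHRE
pos 16: GGG -> G; peptide=MCHREG
pos 19: UAU -> Y; peptide=MCHREGY
pos 22: ACA -> T; peptide=MCHREGYT
pos 25: CUA -> L; peptide=MCHREGYTL
pos 28: GGA -> G; peptide=MCHREGYTLG
pos 31: AGC -> S; peptide=MCHREGYTLGS
pos 34: GCU -> A; peptide=MCHREGYTLGSA
pos 37: only 0 nt remain (<3), stop (end of mRNA)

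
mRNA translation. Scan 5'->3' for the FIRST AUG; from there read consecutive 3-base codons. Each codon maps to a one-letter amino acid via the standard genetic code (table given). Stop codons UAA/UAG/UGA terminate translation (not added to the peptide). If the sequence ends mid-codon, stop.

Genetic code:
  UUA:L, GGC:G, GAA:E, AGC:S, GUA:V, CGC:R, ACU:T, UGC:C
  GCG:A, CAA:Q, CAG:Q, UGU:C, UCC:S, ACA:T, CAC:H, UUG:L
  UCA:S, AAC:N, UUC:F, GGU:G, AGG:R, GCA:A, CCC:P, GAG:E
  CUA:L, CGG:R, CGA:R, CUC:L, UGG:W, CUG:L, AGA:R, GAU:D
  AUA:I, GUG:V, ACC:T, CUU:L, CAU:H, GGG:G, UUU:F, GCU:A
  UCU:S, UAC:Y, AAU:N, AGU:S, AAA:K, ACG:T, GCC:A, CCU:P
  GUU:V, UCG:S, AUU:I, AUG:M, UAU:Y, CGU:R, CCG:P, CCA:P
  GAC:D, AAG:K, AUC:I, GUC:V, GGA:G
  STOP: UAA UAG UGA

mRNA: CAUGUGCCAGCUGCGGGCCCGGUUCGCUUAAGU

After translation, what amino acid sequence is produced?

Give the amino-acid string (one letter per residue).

start AUG at pos 1
pos 1: AUG -> M; peptide=M
pos 4: UGC -> C; peptide=MC
pos 7: CAG -> Q; peptide=MCQ
pos 10: CUG -> L; peptide=MCQL
pos 13: CGG -> R; peptide=MCQLR
pos 16: GCC -> A; peptide=MCQLRA
pos 19: CGG -> R; peptide=MCQLRAR
pos 22: UUC -> F; peptide=MCQLRARF
pos 25: GCU -> A; peptide=MCQLRARFA
pos 28: UAA -> STOP

Answer: MCQLRARFA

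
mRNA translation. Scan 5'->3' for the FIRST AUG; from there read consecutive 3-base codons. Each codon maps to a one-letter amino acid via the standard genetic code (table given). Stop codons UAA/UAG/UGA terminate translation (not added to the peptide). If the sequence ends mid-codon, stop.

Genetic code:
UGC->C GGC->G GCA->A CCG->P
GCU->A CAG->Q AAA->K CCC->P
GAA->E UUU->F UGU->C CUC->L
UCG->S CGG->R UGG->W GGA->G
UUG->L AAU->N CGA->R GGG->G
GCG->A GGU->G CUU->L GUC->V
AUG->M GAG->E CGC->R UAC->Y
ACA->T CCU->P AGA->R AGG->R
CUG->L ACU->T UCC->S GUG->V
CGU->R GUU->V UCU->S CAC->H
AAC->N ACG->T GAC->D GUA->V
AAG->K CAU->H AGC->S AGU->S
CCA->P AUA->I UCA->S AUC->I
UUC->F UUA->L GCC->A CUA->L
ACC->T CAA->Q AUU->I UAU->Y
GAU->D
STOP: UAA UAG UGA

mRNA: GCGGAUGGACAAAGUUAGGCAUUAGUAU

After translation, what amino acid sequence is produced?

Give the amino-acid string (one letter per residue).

Answer: MDKVRH

Derivation:
start AUG at pos 4
pos 4: AUG -> M; peptide=M
pos 7: GAC -> D; peptide=MD
pos 10: AAA -> K; peptide=MDK
pos 13: GUU -> V; peptide=MDKV
pos 16: AGG -> R; peptide=MDKVR
pos 19: CAU -> H; peptide=MDKVRH
pos 22: UAG -> STOP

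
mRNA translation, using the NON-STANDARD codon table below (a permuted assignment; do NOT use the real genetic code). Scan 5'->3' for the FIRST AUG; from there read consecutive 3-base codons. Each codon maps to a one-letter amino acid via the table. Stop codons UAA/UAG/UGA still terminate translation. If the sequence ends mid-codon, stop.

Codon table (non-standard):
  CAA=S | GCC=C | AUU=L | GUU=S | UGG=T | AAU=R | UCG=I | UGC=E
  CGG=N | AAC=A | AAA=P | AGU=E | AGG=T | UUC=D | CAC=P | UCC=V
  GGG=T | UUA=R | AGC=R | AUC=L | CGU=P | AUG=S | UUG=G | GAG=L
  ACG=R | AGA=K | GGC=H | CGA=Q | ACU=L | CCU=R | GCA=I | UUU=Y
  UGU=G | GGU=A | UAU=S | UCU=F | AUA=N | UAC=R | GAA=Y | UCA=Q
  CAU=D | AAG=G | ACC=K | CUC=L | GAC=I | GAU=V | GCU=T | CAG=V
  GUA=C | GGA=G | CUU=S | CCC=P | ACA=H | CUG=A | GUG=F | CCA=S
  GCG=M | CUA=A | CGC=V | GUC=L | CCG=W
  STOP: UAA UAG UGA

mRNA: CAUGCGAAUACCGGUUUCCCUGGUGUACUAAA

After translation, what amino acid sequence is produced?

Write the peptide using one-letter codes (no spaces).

Answer: SQNWSVAFR

Derivation:
start AUG at pos 1
pos 1: AUG -> S; peptide=S
pos 4: CGA -> Q; peptide=SQ
pos 7: AUA -> N; peptide=SQN
pos 10: CCG -> W; peptide=SQNW
pos 13: GUU -> S; peptide=SQNWS
pos 16: UCC -> V; peptide=SQNWSV
pos 19: CUG -> A; peptide=SQNWSVA
pos 22: GUG -> F; peptide=SQNWSVAF
pos 25: UAC -> R; peptide=SQNWSVAFR
pos 28: UAA -> STOP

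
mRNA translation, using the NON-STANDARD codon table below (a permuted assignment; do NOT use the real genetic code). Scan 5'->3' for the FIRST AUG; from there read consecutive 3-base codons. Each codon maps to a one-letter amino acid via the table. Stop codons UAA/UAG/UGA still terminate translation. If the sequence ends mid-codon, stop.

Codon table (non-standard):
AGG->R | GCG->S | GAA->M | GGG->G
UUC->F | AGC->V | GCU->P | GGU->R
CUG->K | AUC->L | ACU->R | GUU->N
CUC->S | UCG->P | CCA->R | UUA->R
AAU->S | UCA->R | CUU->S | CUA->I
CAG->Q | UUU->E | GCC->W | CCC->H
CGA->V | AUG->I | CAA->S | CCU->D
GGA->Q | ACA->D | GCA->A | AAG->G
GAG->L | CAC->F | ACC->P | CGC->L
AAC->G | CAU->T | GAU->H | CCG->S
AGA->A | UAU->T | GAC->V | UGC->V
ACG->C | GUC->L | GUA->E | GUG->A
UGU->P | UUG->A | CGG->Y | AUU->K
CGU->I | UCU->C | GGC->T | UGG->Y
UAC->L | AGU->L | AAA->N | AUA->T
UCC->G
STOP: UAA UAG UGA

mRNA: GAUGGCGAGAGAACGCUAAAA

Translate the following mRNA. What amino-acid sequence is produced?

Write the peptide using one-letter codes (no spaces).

start AUG at pos 1
pos 1: AUG -> I; peptide=I
pos 4: GCG -> S; peptide=IS
pos 7: AGA -> A; peptide=ISA
pos 10: GAA -> M; peptide=ISAM
pos 13: CGC -> L; peptide=ISAML
pos 16: UAA -> STOP

Answer: ISAML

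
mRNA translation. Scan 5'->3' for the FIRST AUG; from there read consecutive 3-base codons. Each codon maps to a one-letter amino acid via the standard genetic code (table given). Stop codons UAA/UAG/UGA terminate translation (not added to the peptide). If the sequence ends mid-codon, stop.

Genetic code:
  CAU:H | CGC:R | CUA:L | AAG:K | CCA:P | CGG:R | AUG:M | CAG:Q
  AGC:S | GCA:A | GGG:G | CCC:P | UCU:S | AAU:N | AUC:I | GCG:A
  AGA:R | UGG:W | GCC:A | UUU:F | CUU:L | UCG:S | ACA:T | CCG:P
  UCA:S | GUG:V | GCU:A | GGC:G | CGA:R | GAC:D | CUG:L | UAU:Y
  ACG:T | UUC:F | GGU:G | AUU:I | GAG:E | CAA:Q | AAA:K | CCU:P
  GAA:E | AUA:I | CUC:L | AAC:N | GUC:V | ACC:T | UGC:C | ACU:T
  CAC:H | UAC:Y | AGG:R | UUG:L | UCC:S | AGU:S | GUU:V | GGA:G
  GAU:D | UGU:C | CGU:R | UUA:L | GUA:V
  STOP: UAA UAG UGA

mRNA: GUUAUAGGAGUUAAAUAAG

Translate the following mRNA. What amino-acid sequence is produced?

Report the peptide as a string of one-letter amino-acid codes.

no AUG start codon found

Answer: (empty: no AUG start codon)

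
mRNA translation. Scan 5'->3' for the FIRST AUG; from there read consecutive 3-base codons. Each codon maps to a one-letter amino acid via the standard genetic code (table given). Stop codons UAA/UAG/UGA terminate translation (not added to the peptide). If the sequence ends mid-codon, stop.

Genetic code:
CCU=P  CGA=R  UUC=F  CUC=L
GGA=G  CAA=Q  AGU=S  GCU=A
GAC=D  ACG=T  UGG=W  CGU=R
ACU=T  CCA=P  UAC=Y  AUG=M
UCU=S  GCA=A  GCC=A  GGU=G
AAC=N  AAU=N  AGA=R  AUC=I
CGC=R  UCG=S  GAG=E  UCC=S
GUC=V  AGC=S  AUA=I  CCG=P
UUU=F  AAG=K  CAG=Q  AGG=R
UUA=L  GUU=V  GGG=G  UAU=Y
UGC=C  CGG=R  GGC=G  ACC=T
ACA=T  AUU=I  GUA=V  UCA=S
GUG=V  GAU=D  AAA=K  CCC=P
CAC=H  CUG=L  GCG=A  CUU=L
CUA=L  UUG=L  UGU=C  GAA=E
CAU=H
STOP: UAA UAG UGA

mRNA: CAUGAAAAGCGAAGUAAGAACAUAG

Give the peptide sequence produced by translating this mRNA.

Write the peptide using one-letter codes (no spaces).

Answer: MKSEVRT

Derivation:
start AUG at pos 1
pos 1: AUG -> M; peptide=M
pos 4: AAA -> K; peptide=MK
pos 7: AGC -> S; peptide=MKS
pos 10: GAA -> E; peptide=MKSE
pos 13: GUA -> V; peptide=MKSEV
pos 16: AGA -> R; peptide=MKSEVR
pos 19: ACA -> T; peptide=MKSEVRT
pos 22: UAG -> STOP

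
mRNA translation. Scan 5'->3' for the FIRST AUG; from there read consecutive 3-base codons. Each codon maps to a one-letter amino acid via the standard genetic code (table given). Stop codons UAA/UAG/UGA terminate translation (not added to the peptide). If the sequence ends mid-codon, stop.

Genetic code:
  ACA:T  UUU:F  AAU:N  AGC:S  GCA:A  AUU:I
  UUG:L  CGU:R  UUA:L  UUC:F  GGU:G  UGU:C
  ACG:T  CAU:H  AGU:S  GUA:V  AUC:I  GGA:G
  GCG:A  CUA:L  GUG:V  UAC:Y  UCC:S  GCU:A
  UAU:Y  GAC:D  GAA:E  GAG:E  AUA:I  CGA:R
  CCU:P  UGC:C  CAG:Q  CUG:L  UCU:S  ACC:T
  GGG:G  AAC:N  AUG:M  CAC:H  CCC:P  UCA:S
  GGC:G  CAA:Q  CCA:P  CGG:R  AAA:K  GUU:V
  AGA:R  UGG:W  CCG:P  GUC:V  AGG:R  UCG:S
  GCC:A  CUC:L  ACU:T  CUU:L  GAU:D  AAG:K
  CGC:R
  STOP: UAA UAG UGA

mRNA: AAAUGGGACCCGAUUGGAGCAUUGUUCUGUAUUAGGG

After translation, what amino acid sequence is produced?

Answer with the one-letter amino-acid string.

Answer: MGPDWSIVLY

Derivation:
start AUG at pos 2
pos 2: AUG -> M; peptide=M
pos 5: GGA -> G; peptide=MG
pos 8: CCC -> P; peptide=MGP
pos 11: GAU -> D; peptide=MGPD
pos 14: UGG -> W; peptide=MGPDW
pos 17: AGC -> S; peptide=MGPDWS
pos 20: AUU -> I; peptide=MGPDWSI
pos 23: GUU -> V; peptide=MGPDWSIV
pos 26: CUG -> L; peptide=MGPDWSIVL
pos 29: UAU -> Y; peptide=MGPDWSIVLY
pos 32: UAG -> STOP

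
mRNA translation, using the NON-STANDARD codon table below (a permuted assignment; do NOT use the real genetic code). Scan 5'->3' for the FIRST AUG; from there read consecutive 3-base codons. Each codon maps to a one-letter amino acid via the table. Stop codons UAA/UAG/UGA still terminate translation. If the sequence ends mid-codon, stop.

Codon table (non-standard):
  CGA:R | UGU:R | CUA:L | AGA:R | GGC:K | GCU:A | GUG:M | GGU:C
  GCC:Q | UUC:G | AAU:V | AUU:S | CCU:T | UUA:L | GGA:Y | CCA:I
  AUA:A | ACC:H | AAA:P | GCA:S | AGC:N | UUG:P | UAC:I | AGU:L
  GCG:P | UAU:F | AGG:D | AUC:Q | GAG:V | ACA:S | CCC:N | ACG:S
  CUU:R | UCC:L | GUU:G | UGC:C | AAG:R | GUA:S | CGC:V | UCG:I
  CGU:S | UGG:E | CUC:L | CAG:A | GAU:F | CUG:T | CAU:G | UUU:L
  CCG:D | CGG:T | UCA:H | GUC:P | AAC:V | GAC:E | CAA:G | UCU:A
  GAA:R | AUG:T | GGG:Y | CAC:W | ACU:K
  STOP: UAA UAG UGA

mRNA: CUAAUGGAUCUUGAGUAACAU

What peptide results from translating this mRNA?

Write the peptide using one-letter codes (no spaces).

start AUG at pos 3
pos 3: AUG -> T; peptide=T
pos 6: GAU -> F; peptide=TF
pos 9: CUU -> R; peptide=TFR
pos 12: GAG -> V; peptide=TFRV
pos 15: UAA -> STOP

Answer: TFRV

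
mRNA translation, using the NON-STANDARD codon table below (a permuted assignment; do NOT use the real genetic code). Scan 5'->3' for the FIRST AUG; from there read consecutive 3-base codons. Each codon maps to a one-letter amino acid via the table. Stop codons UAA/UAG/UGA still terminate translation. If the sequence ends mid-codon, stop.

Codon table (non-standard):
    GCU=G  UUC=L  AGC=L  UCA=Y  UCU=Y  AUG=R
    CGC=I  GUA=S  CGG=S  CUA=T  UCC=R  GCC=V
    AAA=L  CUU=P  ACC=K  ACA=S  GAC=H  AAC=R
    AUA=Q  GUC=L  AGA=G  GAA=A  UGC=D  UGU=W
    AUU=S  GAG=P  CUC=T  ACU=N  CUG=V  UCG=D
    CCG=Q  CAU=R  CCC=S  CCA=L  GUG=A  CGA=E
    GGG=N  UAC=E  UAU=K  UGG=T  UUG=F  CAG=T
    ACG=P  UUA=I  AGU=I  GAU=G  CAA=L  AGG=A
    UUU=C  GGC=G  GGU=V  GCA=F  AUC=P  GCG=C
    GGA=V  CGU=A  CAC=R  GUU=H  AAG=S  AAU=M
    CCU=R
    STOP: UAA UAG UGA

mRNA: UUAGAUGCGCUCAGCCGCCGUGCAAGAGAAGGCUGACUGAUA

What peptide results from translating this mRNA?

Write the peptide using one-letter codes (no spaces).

Answer: RIYVVALPSGH

Derivation:
start AUG at pos 4
pos 4: AUG -> R; peptide=R
pos 7: CGC -> I; peptide=RI
pos 10: UCA -> Y; peptide=RIY
pos 13: GCC -> V; peptide=RIYV
pos 16: GCC -> V; peptide=RIYVV
pos 19: GUG -> A; peptide=RIYVVA
pos 22: CAA -> L; peptide=RIYVVAL
pos 25: GAG -> P; peptide=RIYVVALP
pos 28: AAG -> S; peptide=RIYVVALPS
pos 31: GCU -> G; peptide=RIYVVALPSG
pos 34: GAC -> H; peptide=RIYVVALPSGH
pos 37: UGA -> STOP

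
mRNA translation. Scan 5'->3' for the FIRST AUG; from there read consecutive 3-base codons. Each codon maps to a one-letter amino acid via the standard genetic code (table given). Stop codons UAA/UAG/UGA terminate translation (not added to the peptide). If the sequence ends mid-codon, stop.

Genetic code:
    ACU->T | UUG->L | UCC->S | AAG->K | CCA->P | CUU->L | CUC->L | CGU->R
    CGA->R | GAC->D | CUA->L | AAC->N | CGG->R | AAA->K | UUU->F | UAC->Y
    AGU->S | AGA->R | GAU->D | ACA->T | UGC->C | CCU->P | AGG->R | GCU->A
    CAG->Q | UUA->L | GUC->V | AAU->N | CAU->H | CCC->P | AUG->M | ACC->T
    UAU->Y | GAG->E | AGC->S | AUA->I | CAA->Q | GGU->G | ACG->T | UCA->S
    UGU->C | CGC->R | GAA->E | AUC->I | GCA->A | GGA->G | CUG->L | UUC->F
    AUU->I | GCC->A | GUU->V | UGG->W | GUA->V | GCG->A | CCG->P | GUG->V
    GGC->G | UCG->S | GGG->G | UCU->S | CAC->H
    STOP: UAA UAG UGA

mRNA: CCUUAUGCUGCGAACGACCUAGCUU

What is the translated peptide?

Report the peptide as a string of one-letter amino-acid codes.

start AUG at pos 4
pos 4: AUG -> M; peptide=M
pos 7: CUG -> L; peptide=ML
pos 10: CGA -> R; peptide=MLR
pos 13: ACG -> T; peptide=MLRT
pos 16: ACC -> T; peptide=MLRTT
pos 19: UAG -> STOP

Answer: MLRTT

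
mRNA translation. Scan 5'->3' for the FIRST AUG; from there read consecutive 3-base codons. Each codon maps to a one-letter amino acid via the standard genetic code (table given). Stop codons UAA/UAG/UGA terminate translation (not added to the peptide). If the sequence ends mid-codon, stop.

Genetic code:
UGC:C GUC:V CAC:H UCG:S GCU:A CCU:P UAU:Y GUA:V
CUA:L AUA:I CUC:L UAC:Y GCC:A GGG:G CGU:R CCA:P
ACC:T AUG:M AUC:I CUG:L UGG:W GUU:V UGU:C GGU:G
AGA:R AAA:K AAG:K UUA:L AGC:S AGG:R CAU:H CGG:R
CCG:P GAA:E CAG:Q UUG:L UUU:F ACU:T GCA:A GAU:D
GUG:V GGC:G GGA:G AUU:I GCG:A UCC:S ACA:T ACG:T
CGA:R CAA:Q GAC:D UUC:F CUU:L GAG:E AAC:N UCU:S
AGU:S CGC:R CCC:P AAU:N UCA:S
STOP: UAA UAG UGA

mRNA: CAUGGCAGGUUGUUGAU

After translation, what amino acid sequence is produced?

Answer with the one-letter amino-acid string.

Answer: MAGC

Derivation:
start AUG at pos 1
pos 1: AUG -> M; peptide=M
pos 4: GCA -> A; peptide=MA
pos 7: GGU -> G; peptide=MAG
pos 10: UGU -> C; peptide=MAGC
pos 13: UGA -> STOP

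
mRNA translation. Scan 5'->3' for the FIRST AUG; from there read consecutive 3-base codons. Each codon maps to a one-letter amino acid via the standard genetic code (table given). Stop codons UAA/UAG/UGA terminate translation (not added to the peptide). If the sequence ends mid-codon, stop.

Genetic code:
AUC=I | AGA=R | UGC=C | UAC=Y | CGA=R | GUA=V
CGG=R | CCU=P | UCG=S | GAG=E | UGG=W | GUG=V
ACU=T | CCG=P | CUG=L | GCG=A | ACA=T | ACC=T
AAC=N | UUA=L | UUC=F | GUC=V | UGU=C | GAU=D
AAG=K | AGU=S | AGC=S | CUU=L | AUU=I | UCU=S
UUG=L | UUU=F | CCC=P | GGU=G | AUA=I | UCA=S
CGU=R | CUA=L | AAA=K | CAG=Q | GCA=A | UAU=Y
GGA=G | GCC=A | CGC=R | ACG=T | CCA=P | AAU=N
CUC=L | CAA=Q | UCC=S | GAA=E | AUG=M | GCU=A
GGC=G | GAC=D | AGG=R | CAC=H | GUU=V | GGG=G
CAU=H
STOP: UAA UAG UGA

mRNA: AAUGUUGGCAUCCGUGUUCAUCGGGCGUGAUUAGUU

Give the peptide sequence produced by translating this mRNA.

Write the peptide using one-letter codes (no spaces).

Answer: MLASVFIGRD

Derivation:
start AUG at pos 1
pos 1: AUG -> M; peptide=M
pos 4: UUG -> L; peptide=ML
pos 7: GCA -> A; peptide=MLA
pos 10: UCC -> S; peptide=MLAS
pos 13: GUG -> V; peptide=MLASV
pos 16: UUC -> F; peptide=MLASVF
pos 19: AUC -> I; peptide=MLASVFI
pos 22: GGG -> G; peptide=MLASVFIG
pos 25: CGU -> R; peptide=MLASVFIGR
pos 28: GAU -> D; peptide=MLASVFIGRD
pos 31: UAG -> STOP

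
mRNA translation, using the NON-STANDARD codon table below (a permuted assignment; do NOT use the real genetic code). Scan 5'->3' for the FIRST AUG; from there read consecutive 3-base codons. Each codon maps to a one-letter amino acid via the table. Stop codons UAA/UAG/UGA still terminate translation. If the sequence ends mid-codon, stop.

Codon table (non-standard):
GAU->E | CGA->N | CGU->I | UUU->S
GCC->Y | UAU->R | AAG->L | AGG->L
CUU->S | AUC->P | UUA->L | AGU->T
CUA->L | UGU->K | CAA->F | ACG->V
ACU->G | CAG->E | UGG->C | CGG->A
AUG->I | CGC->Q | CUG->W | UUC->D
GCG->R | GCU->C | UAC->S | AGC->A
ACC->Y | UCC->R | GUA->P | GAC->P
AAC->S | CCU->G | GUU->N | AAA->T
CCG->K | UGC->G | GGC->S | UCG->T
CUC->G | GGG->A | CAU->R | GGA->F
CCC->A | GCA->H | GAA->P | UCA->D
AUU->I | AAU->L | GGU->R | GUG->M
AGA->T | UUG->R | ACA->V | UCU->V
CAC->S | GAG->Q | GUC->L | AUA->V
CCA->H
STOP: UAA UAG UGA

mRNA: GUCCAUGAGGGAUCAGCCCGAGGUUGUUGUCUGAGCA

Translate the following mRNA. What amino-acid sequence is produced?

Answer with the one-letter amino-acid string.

Answer: ILEEAQNNL

Derivation:
start AUG at pos 4
pos 4: AUG -> I; peptide=I
pos 7: AGG -> L; peptide=IL
pos 10: GAU -> E; peptide=ILE
pos 13: CAG -> E; peptide=ILEE
pos 16: CCC -> A; peptide=ILEEA
pos 19: GAG -> Q; peptide=ILEEAQ
pos 22: GUU -> N; peptide=ILEEAQN
pos 25: GUU -> N; peptide=ILEEAQNN
pos 28: GUC -> L; peptide=ILEEAQNNL
pos 31: UGA -> STOP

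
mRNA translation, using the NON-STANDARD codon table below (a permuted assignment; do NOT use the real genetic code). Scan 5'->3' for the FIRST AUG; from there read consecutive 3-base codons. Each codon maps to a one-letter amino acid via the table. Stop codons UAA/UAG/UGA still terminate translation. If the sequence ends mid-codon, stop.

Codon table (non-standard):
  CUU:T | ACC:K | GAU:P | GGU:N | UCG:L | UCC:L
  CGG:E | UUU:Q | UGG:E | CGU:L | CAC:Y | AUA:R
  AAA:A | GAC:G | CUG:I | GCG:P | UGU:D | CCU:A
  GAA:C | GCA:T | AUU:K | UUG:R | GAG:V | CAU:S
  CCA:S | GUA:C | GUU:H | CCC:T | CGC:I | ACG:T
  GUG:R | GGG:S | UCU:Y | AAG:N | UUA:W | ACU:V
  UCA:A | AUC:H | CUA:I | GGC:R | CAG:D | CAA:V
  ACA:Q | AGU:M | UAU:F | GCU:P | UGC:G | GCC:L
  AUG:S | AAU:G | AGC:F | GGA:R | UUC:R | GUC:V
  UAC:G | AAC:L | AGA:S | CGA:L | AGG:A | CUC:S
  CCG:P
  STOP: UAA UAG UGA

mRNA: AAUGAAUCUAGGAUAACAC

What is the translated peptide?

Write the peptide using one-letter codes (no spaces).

start AUG at pos 1
pos 1: AUG -> S; peptide=S
pos 4: AAU -> G; peptide=SG
pos 7: CUA -> I; peptide=SGI
pos 10: GGA -> R; peptide=SGIR
pos 13: UAA -> STOP

Answer: SGIR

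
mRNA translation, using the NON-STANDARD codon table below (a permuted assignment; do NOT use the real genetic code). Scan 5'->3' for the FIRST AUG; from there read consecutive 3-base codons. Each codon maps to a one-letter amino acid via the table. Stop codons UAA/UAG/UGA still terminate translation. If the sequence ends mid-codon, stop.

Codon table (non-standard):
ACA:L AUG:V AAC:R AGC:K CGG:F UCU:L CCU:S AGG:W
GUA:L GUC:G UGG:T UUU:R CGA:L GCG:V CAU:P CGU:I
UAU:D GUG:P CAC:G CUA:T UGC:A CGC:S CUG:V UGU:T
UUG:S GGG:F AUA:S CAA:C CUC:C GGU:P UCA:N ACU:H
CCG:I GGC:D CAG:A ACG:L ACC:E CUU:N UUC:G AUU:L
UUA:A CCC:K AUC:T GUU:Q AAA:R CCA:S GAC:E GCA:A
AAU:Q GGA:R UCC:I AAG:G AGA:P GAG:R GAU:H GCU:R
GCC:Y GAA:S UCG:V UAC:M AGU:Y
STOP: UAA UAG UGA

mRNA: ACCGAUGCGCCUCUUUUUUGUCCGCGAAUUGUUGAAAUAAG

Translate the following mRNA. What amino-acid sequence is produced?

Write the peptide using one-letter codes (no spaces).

Answer: VSCRRGSSSSR

Derivation:
start AUG at pos 4
pos 4: AUG -> V; peptide=V
pos 7: CGC -> S; peptide=VS
pos 10: CUC -> C; peptide=VSC
pos 13: UUU -> R; peptide=VSCR
pos 16: UUU -> R; peptide=VSCRR
pos 19: GUC -> G; peptide=VSCRRG
pos 22: CGC -> S; peptide=VSCRRGS
pos 25: GAA -> S; peptide=VSCRRGSS
pos 28: UUG -> S; peptide=VSCRRGSSS
pos 31: UUG -> S; peptide=VSCRRGSSSS
pos 34: AAA -> R; peptide=VSCRRGSSSSR
pos 37: UAA -> STOP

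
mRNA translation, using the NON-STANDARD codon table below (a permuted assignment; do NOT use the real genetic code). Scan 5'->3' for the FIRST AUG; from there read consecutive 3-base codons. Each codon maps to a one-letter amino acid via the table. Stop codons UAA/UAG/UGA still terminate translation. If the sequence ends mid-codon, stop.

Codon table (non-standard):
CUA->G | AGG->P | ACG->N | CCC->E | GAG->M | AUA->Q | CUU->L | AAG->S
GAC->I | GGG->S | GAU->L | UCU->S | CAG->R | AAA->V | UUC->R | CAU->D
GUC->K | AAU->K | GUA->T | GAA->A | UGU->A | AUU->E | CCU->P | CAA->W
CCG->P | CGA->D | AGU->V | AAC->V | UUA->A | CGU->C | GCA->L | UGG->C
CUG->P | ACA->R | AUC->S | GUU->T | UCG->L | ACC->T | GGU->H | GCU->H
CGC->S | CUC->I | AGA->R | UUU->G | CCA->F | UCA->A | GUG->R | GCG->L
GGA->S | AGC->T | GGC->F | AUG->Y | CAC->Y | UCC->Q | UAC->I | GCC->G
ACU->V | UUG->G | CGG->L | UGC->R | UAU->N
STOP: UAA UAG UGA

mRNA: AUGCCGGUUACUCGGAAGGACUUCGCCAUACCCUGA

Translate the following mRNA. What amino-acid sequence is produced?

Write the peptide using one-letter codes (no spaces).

start AUG at pos 0
pos 0: AUG -> Y; peptide=Y
pos 3: CCG -> P; peptide=YP
pos 6: GUU -> T; peptide=YPT
pos 9: ACU -> V; peptide=YPTV
pos 12: CGG -> L; peptide=YPTVL
pos 15: AAG -> S; peptide=YPTVLS
pos 18: GAC -> I; peptide=YPTVLSI
pos 21: UUC -> R; peptide=YPTVLSIR
pos 24: GCC -> G; peptide=YPTVLSIRG
pos 27: AUA -> Q; peptide=YPTVLSIRGQ
pos 30: CCC -> E; peptide=YPTVLSIRGQE
pos 33: UGA -> STOP

Answer: YPTVLSIRGQE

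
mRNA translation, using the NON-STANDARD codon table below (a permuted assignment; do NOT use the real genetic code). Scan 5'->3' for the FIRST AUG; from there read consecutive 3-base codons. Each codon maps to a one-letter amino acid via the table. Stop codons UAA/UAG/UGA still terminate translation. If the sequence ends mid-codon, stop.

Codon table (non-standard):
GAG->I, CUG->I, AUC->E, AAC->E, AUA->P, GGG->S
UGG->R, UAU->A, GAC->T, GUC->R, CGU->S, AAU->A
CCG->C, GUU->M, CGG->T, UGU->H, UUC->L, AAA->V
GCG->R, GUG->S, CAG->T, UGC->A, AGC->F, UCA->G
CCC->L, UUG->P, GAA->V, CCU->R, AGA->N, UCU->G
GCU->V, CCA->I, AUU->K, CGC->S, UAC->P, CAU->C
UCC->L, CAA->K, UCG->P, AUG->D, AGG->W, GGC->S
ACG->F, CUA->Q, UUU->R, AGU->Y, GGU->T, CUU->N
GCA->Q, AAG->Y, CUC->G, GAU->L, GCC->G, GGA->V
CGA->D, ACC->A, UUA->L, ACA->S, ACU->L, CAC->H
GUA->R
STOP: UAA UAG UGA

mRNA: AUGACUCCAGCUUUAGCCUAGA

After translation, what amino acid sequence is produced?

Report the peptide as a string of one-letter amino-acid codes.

start AUG at pos 0
pos 0: AUG -> D; peptide=D
pos 3: ACU -> L; peptide=DL
pos 6: CCA -> I; peptide=DLI
pos 9: GCU -> V; peptide=DLIV
pos 12: UUA -> L; peptide=DLIVL
pos 15: GCC -> G; peptide=DLIVLG
pos 18: UAG -> STOP

Answer: DLIVLG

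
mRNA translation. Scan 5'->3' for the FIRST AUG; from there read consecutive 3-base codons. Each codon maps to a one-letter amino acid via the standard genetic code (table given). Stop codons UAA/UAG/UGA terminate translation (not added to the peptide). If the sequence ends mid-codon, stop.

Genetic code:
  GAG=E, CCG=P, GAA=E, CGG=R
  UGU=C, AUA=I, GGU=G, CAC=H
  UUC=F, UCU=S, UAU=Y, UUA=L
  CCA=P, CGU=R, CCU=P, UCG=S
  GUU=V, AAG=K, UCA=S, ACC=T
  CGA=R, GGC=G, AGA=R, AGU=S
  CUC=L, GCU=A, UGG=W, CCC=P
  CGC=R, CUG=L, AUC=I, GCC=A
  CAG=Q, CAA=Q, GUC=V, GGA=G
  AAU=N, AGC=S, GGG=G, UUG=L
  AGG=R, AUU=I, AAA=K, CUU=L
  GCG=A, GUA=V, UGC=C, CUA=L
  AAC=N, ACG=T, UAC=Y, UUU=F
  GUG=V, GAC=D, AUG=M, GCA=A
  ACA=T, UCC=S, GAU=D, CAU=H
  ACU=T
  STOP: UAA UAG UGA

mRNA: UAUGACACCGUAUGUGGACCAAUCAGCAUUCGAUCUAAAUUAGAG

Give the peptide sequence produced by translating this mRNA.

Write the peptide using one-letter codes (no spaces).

start AUG at pos 1
pos 1: AUG -> M; peptide=M
pos 4: ACA -> T; peptide=MT
pos 7: CCG -> P; peptide=MTP
pos 10: UAU -> Y; peptide=MTPY
pos 13: GUG -> V; peptide=MTPYV
pos 16: GAC -> D; peptide=MTPYVD
pos 19: CAA -> Q; peptide=MTPYVDQ
pos 22: UCA -> S; peptide=MTPYVDQS
pos 25: GCA -> A; peptide=MTPYVDQSA
pos 28: UUC -> F; peptide=MTPYVDQSAF
pos 31: GAU -> D; peptide=MTPYVDQSAFD
pos 34: CUA -> L; peptide=MTPYVDQSAFDL
pos 37: AAU -> N; peptide=MTPYVDQSAFDLN
pos 40: UAG -> STOP

Answer: MTPYVDQSAFDLN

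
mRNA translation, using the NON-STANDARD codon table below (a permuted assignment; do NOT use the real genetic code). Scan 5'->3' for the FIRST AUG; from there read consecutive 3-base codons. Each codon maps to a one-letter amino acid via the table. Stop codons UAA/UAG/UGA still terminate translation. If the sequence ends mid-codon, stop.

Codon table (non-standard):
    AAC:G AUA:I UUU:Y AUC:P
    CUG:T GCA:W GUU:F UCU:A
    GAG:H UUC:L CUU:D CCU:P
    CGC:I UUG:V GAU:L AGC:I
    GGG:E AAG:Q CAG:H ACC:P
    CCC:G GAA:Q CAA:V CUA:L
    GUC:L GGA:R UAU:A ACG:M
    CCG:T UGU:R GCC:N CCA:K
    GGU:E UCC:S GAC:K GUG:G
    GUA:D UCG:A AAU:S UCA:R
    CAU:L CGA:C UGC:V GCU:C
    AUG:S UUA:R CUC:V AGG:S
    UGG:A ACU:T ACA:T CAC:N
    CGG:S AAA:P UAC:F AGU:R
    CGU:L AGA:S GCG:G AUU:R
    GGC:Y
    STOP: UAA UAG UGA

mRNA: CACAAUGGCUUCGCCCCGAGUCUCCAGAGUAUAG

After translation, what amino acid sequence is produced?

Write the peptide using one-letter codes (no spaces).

start AUG at pos 4
pos 4: AUG -> S; peptide=S
pos 7: GCU -> C; peptide=SC
pos 10: UCG -> A; peptide=SCA
pos 13: CCC -> G; peptide=SCAG
pos 16: CGA -> C; peptide=SCAGC
pos 19: GUC -> L; peptide=SCAGCL
pos 22: UCC -> S; peptide=SCAGCLS
pos 25: AGA -> S; peptide=SCAGCLSS
pos 28: GUA -> D; peptide=SCAGCLSSD
pos 31: UAG -> STOP

Answer: SCAGCLSSD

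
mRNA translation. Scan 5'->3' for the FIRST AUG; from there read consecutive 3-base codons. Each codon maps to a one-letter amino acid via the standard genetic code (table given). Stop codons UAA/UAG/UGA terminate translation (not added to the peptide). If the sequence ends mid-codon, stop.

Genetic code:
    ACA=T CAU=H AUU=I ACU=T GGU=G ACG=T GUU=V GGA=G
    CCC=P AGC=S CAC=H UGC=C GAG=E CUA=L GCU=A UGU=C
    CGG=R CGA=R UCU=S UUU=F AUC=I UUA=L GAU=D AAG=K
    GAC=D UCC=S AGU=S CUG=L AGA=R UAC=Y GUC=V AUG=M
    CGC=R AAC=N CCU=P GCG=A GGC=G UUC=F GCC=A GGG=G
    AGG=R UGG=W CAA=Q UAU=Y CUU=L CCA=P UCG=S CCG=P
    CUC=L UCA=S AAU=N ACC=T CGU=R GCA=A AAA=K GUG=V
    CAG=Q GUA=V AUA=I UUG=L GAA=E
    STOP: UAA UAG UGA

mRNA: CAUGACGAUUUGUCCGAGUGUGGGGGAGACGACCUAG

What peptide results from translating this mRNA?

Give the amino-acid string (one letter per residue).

Answer: MTICPSVGETT

Derivation:
start AUG at pos 1
pos 1: AUG -> M; peptide=M
pos 4: ACG -> T; peptide=MT
pos 7: AUU -> I; peptide=MTI
pos 10: UGU -> C; peptide=MTIC
pos 13: CCG -> P; peptide=MTICP
pos 16: AGU -> S; peptide=MTICPS
pos 19: GUG -> V; peptide=MTICPSV
pos 22: GGG -> G; peptide=MTICPSVG
pos 25: GAG -> E; peptide=MTICPSVGE
pos 28: ACG -> T; peptide=MTICPSVGET
pos 31: ACC -> T; peptide=MTICPSVGETT
pos 34: UAG -> STOP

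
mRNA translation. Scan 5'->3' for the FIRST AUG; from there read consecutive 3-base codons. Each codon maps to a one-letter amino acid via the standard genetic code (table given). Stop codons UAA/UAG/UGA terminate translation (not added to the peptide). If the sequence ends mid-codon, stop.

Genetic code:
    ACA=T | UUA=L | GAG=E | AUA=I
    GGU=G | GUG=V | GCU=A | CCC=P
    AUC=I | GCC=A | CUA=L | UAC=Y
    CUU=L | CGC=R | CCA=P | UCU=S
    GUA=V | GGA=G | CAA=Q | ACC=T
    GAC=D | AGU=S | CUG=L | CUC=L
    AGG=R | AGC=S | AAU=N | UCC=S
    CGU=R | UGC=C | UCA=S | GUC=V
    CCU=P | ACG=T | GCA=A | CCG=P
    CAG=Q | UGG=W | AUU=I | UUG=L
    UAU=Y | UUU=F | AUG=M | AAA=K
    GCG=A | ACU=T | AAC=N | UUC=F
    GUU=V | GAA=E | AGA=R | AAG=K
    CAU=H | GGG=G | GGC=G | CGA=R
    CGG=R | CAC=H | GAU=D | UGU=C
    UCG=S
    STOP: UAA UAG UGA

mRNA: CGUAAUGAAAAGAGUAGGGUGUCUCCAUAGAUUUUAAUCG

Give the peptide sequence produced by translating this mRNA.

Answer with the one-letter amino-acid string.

Answer: MKRVGCLHRF

Derivation:
start AUG at pos 4
pos 4: AUG -> M; peptide=M
pos 7: AAA -> K; peptide=MK
pos 10: AGA -> R; peptide=MKR
pos 13: GUA -> V; peptide=MKRV
pos 16: GGG -> G; peptide=MKRVG
pos 19: UGU -> C; peptide=MKRVGC
pos 22: CUC -> L; peptide=MKRVGCL
pos 25: CAU -> H; peptide=MKRVGCLH
pos 28: AGA -> R; peptide=MKRVGCLHR
pos 31: UUU -> F; peptide=MKRVGCLHRF
pos 34: UAA -> STOP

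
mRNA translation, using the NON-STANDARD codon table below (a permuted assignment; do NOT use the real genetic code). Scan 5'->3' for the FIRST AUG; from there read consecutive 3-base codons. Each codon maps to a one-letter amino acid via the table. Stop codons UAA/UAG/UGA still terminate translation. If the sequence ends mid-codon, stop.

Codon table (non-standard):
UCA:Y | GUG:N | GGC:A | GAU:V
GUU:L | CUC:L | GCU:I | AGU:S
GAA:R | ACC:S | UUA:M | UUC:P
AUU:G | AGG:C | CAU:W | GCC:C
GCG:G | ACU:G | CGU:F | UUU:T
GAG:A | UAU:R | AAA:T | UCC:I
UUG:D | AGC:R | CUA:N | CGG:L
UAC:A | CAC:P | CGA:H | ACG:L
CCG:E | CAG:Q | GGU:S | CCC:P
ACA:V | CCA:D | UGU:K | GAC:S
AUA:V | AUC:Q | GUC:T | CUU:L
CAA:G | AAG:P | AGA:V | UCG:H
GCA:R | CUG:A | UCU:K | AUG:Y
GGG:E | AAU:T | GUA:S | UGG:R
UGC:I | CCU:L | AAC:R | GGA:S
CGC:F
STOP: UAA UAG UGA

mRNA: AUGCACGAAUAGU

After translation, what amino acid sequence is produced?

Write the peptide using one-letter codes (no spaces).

Answer: YPR

Derivation:
start AUG at pos 0
pos 0: AUG -> Y; peptide=Y
pos 3: CAC -> P; peptide=YP
pos 6: GAA -> R; peptide=YPR
pos 9: UAG -> STOP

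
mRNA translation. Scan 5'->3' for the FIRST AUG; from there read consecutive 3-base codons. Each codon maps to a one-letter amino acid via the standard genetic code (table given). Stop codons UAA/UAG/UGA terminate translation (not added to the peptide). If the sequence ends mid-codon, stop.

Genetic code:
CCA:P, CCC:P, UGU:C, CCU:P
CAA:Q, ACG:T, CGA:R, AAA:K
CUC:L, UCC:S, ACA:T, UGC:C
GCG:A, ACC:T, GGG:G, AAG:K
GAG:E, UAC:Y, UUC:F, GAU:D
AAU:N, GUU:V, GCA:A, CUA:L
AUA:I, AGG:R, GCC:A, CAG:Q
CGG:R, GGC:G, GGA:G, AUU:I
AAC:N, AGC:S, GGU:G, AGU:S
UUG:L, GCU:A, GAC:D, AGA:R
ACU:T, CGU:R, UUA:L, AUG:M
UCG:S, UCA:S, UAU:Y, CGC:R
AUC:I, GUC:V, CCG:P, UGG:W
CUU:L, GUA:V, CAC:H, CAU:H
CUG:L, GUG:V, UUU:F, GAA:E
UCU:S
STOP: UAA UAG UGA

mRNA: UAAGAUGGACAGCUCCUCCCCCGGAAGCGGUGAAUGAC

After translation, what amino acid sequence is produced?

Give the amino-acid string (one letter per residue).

start AUG at pos 4
pos 4: AUG -> M; peptide=M
pos 7: GAC -> D; peptide=MD
pos 10: AGC -> S; peptide=MDS
pos 13: UCC -> S; peptide=MDSS
pos 16: UCC -> S; peptide=MDSSS
pos 19: CCC -> P; peptide=MDSSSP
pos 22: GGA -> G; peptide=MDSSSPG
pos 25: AGC -> S; peptide=MDSSSPGS
pos 28: GGU -> G; peptide=MDSSSPGSG
pos 31: GAA -> E; peptide=MDSSSPGSGE
pos 34: UGA -> STOP

Answer: MDSSSPGSGE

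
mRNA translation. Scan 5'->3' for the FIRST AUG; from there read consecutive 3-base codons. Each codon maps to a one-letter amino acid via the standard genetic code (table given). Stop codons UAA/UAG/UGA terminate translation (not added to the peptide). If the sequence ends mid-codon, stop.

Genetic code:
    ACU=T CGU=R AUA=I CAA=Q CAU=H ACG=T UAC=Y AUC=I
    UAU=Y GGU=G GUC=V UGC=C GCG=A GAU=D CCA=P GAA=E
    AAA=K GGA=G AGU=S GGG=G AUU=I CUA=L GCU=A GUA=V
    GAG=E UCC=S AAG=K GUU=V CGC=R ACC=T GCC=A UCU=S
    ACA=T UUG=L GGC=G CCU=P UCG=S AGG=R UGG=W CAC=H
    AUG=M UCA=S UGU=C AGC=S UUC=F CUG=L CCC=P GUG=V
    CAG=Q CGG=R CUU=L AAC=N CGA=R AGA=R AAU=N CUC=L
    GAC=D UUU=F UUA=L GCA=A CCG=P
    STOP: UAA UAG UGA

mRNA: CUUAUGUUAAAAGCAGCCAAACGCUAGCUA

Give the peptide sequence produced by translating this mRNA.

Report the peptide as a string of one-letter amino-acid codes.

Answer: MLKAAKR

Derivation:
start AUG at pos 3
pos 3: AUG -> M; peptide=M
pos 6: UUA -> L; peptide=ML
pos 9: AAA -> K; peptide=MLK
pos 12: GCA -> A; peptide=MLKA
pos 15: GCC -> A; peptide=MLKAA
pos 18: AAA -> K; peptide=MLKAAK
pos 21: CGC -> R; peptide=MLKAAKR
pos 24: UAG -> STOP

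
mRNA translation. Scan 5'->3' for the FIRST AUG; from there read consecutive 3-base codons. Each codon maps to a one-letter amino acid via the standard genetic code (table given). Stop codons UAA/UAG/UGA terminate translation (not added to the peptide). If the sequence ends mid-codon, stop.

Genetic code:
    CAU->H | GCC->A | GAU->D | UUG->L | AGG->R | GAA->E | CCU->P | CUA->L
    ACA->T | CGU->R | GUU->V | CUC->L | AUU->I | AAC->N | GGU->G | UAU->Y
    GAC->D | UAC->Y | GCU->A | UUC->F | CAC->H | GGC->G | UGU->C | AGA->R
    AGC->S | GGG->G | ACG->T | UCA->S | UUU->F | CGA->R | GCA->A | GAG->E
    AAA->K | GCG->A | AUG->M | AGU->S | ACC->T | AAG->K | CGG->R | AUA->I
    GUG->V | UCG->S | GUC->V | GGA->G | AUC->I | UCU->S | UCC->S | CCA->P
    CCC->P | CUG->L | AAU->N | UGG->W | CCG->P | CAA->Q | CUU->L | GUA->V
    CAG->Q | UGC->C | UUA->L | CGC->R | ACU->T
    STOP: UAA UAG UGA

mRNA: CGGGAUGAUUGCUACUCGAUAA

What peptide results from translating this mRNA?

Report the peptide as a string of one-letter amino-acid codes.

Answer: MIATR

Derivation:
start AUG at pos 4
pos 4: AUG -> M; peptide=M
pos 7: AUU -> I; peptide=MI
pos 10: GCU -> A; peptide=MIA
pos 13: ACU -> T; peptide=MIAT
pos 16: CGA -> R; peptide=MIATR
pos 19: UAA -> STOP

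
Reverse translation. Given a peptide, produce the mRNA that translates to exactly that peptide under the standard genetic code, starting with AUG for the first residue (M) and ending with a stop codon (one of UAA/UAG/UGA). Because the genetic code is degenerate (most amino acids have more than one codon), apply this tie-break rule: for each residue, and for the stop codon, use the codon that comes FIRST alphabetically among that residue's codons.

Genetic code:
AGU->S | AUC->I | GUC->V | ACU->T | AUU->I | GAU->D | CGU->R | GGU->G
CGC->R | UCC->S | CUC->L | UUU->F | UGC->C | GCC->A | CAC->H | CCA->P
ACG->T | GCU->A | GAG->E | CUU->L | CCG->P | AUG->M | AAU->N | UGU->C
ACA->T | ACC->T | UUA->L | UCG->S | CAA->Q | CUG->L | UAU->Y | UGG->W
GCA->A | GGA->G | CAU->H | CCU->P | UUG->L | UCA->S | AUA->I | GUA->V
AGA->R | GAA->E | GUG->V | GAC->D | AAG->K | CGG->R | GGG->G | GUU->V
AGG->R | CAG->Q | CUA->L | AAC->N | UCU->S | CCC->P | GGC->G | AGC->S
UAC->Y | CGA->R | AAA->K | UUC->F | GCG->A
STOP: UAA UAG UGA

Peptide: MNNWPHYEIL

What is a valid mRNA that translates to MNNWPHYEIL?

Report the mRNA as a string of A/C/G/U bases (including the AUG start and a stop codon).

Answer: mRNA: AUGAACAACUGGCCACACUACGAAAUACUAUAA

Derivation:
residue 1: M -> AUG (start codon)
residue 2: N codons sorted = AAC,AAU -> pick first = AAC
residue 3: N codons sorted = AAC,AAU -> pick first = AAC
residue 4: W -> UGG (only codon)
residue 5: P codons sorted = CCA,CCC,CCG,CCU -> pick first = CCA
residue 6: H codons sorted = CAC,CAU -> pick first = CAC
residue 7: Y codons sorted = UAC,UAU -> pick first = UAC
residue 8: E codons sorted = GAA,GAG -> pick first = GAA
residue 9: I codons sorted = AUA,AUC,AUU -> pick first = AUA
residue 10: L codons sorted = CUA,CUC,CUG,CUU,UUA,UUG -> pick first = CUA
terminator: stop codons sorted = UAA,UAG,UGA -> pick first = UAA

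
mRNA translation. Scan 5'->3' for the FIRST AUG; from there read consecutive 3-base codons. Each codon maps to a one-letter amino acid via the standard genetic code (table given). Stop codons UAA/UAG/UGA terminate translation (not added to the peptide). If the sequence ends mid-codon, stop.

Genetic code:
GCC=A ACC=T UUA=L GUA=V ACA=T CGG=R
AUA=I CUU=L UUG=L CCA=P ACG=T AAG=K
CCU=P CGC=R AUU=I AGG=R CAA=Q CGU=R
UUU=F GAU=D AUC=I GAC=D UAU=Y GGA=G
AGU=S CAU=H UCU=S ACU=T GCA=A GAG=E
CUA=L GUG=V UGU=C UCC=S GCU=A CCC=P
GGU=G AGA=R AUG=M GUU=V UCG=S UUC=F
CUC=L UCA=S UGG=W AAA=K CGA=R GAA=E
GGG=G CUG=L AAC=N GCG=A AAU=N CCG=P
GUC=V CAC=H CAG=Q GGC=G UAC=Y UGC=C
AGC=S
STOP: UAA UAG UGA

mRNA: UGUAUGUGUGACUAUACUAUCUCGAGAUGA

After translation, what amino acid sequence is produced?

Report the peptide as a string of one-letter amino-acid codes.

Answer: MCDYTISR

Derivation:
start AUG at pos 3
pos 3: AUG -> M; peptide=M
pos 6: UGU -> C; peptide=MC
pos 9: GAC -> D; peptide=MCD
pos 12: UAU -> Y; peptide=MCDY
pos 15: ACU -> T; peptide=MCDYT
pos 18: AUC -> I; peptide=MCDYTI
pos 21: UCG -> S; peptide=MCDYTIS
pos 24: AGA -> R; peptide=MCDYTISR
pos 27: UGA -> STOP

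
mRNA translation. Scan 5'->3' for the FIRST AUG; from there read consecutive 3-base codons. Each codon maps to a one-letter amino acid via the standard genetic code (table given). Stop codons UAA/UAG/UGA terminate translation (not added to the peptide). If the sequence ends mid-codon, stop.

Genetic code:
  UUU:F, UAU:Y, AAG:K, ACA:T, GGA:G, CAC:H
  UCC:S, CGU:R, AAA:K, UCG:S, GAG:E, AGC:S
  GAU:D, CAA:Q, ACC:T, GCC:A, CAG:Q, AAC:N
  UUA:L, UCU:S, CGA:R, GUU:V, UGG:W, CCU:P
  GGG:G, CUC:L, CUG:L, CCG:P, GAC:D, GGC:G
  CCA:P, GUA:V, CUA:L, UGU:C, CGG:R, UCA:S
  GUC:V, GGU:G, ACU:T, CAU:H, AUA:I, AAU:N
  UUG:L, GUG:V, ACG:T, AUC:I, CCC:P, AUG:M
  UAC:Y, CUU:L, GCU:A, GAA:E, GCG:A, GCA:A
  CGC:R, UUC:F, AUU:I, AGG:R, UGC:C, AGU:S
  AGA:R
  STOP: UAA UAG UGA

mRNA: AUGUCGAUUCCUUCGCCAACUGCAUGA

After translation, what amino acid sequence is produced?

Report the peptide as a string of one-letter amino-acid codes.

Answer: MSIPSPTA

Derivation:
start AUG at pos 0
pos 0: AUG -> M; peptide=M
pos 3: UCG -> S; peptide=MS
pos 6: AUU -> I; peptide=MSI
pos 9: CCU -> P; peptide=MSIP
pos 12: UCG -> S; peptide=MSIPS
pos 15: CCA -> P; peptide=MSIPSP
pos 18: ACU -> T; peptide=MSIPSPT
pos 21: GCA -> A; peptide=MSIPSPTA
pos 24: UGA -> STOP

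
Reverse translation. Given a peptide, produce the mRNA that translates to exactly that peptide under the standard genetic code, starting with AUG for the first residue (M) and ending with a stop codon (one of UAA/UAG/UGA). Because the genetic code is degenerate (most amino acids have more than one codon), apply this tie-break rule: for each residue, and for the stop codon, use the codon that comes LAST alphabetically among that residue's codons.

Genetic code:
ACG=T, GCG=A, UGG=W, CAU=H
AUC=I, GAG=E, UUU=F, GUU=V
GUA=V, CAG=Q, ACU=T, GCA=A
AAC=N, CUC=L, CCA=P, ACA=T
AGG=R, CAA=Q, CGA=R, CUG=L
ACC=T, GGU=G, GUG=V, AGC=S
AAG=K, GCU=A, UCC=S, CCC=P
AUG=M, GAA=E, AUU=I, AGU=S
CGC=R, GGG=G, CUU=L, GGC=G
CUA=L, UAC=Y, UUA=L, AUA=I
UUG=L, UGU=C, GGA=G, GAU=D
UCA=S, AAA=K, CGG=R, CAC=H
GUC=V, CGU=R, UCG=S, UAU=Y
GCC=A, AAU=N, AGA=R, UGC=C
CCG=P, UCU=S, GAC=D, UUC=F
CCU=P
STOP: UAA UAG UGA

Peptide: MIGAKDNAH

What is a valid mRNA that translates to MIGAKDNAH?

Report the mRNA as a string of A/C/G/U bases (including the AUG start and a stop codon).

Answer: mRNA: AUGAUUGGUGCUAAGGAUAAUGCUCAUUGA

Derivation:
residue 1: M -> AUG (start codon)
residue 2: I codons sorted = AUA,AUC,AUU -> pick last = AUU
residue 3: G codons sorted = GGA,GGC,GGG,GGU -> pick last = GGU
residue 4: A codons sorted = GCA,GCC,GCG,GCU -> pick last = GCU
residue 5: K codons sorted = AAA,AAG -> pick last = AAG
residue 6: D codons sorted = GAC,GAU -> pick last = GAU
residue 7: N codons sorted = AAC,AAU -> pick last = AAU
residue 8: A codons sorted = GCA,GCC,GCG,GCU -> pick last = GCU
residue 9: H codons sorted = CAC,CAU -> pick last = CAU
terminator: stop codons sorted = UAA,UAG,UGA -> pick last = UGA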